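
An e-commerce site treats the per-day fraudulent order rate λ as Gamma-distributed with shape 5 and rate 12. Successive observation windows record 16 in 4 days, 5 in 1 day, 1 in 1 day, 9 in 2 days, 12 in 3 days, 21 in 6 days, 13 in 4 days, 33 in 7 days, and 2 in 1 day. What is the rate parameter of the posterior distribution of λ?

41

Total count: 16 + 5 + 1 + 9 + 12 + 21 + 13 + 33 + 2 = 112.
Total exposure: 4 + 1 + 1 + 2 + 3 + 6 + 4 + 7 + 1 = 29 days.
Gamma(α, β) with Poisson data over total exposure Σt gives posterior Gamma(α+Σx, β+Σt) = Gamma(117, 41).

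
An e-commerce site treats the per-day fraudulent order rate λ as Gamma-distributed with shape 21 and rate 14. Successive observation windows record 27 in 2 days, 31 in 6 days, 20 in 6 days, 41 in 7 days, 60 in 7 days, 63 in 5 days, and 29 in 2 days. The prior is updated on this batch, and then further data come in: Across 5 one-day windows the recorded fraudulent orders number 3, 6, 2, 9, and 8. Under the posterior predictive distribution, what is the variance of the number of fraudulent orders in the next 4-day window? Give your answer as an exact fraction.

18560/729

Total count: 27 + 31 + 20 + 41 + 60 + 63 + 29 = 271.
Total exposure: 2 + 6 + 6 + 7 + 7 + 5 + 2 = 35 days.
After the first batch: Gamma(21 + 271, 14 + 35) = Gamma(292, 49).
Total count: 3 + 6 + 2 + 9 + 8 = 28.
Total exposure: 5 days.
After the second batch: Gamma(292 + 28, 49 + 5) = Gamma(320, 54).
The posterior predictive for a window of length T is Negative Binomial with variance T·α'·(β'+T)/β'² = 4·320·58/2916 = 18560/729.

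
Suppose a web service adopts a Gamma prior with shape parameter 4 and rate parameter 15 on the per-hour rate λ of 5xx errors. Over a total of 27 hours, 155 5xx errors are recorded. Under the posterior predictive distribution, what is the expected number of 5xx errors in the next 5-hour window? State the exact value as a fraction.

265/14

Total count 155 over total exposure 27 hours.
Gamma(α, β) with Poisson data over total exposure Σt gives posterior Gamma(α+Σx, β+Σt) = Gamma(159, 42).
Predictive mean over a 5-hour window = T·E[λ|data] = 5·159/42 = 265/14.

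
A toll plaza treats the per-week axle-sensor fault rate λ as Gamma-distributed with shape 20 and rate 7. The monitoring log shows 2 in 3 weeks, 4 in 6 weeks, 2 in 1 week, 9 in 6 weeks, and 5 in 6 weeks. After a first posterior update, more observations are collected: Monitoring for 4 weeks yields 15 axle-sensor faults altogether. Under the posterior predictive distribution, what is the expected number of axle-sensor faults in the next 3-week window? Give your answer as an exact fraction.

Total count: 2 + 4 + 2 + 9 + 5 = 22.
Total exposure: 3 + 6 + 1 + 6 + 6 = 22 weeks.
After the first batch: Gamma(20 + 22, 7 + 22) = Gamma(42, 29).
Total count 15 over total exposure 4 weeks.
After the second batch: Gamma(42 + 15, 29 + 4) = Gamma(57, 33).
Predictive mean over a 3-week window = T·E[λ|data] = 3·57/33 = 57/11.

57/11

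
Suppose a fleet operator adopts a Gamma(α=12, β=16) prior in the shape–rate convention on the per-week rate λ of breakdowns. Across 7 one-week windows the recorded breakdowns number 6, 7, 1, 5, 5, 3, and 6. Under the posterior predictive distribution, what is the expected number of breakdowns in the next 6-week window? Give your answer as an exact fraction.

270/23

Total count: 6 + 7 + 1 + 5 + 5 + 3 + 6 = 33.
Total exposure: 7 weeks.
Posterior: α' = 12 + 33 = 45, β' = 16 + 7 = 23.
Predictive mean over a 6-week window = T·E[λ|data] = 6·45/23 = 270/23.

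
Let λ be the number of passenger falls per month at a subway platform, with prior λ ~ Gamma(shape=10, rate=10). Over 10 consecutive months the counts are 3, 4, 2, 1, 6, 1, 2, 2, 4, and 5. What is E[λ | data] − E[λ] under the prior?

1

Total count: 3 + 4 + 2 + 1 + 6 + 1 + 2 + 2 + 4 + 5 = 30.
Total exposure: 10 months.
Posterior: α' = 10 + 30 = 40, β' = 10 + 10 = 20.
Posterior mean = 40/20 = 2; prior mean = 10/10 = 1. Difference = 2 − 1 = 1.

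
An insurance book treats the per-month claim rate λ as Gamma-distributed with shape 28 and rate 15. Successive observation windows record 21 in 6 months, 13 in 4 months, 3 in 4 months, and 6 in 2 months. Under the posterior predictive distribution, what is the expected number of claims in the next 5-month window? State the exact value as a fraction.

355/31

Total count: 21 + 13 + 3 + 6 = 43.
Total exposure: 6 + 4 + 4 + 2 = 16 months.
By Gamma–Poisson conjugacy, the posterior is Gamma(α + Σx, β + Σt) = Gamma(28 + 43, 15 + 16) = Gamma(71, 31).
Predictive mean over a 5-month window = T·E[λ|data] = 5·71/31 = 355/31.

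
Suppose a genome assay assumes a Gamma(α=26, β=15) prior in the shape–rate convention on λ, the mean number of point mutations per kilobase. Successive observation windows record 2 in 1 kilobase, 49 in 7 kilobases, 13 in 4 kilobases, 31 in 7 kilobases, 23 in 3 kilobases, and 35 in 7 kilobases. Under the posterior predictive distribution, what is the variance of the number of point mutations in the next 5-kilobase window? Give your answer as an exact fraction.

43855/1936

Total count: 2 + 49 + 13 + 31 + 23 + 35 = 153.
Total exposure: 1 + 7 + 4 + 7 + 3 + 7 = 29 kilobases.
Conjugate update: add total count to the shape and total exposure to the rate, giving Gamma(179, 44).
The posterior predictive for a window of length T is Negative Binomial with variance T·α'·(β'+T)/β'² = 5·179·49/1936 = 43855/1936.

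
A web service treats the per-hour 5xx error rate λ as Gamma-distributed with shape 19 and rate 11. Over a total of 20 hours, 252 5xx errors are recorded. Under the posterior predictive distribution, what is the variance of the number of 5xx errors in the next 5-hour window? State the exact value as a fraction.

48780/961

Total count 252 over total exposure 20 hours.
By Gamma–Poisson conjugacy, the posterior is Gamma(α + Σx, β + Σt) = Gamma(19 + 252, 11 + 20) = Gamma(271, 31).
The posterior predictive for a window of length T is Negative Binomial with variance T·α'·(β'+T)/β'² = 5·271·36/961 = 48780/961.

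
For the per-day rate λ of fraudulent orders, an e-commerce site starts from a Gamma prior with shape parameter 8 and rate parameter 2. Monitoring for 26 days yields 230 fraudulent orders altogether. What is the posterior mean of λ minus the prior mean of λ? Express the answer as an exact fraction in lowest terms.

9/2

Total count 230 over total exposure 26 days.
By Gamma–Poisson conjugacy, the posterior is Gamma(α + Σx, β + Σt) = Gamma(8 + 230, 2 + 26) = Gamma(238, 28).
Posterior mean = 238/28 = 17/2; prior mean = 8/2 = 4. Difference = 17/2 − 4 = 9/2.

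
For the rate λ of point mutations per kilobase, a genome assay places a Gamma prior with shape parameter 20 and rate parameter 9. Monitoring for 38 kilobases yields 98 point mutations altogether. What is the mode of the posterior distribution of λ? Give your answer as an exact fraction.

117/47

Total count 98 over total exposure 38 kilobases.
Gamma(α, β) with Poisson data over total exposure Σt gives posterior Gamma(α+Σx, β+Σt) = Gamma(118, 47).
Posterior mode = (α'−1)/β' = 117/47.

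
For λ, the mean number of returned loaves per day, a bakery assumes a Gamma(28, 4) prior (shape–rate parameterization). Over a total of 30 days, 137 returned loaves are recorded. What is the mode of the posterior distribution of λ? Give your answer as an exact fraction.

82/17

Total count 137 over total exposure 30 days.
By Gamma–Poisson conjugacy, the posterior is Gamma(α + Σx, β + Σt) = Gamma(28 + 137, 4 + 30) = Gamma(165, 34).
Posterior mode = (α'−1)/β' = 164/34 = 82/17.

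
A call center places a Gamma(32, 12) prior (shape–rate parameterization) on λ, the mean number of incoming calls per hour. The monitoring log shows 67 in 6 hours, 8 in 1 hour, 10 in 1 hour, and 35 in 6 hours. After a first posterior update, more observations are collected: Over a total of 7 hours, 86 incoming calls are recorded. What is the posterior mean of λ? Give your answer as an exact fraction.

Total count: 67 + 8 + 10 + 35 = 120.
Total exposure: 6 + 1 + 1 + 6 = 14 hours.
After the first batch: Gamma(32 + 120, 12 + 14) = Gamma(152, 26).
Total count 86 over total exposure 7 hours.
After the second batch: Gamma(152 + 86, 26 + 7) = Gamma(238, 33).
Posterior mean = α'/β' = 238/33.

238/33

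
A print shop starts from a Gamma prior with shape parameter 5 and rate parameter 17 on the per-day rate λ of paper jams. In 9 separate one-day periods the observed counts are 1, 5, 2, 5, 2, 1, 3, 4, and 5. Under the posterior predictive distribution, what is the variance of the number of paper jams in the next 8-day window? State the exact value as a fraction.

Total count: 1 + 5 + 2 + 5 + 2 + 1 + 3 + 4 + 5 = 28.
Total exposure: 9 days.
Conjugate update: add total count to the shape and total exposure to the rate, giving Gamma(33, 26).
The posterior predictive for a window of length T is Negative Binomial with variance T·α'·(β'+T)/β'² = 8·33·34/676 = 2244/169.

2244/169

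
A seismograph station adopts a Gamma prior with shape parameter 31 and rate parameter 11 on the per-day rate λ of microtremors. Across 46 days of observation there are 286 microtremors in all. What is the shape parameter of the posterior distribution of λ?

Total count 286 over total exposure 46 days.
Conjugate update: add total count to the shape and total exposure to the rate, giving Gamma(317, 57).

317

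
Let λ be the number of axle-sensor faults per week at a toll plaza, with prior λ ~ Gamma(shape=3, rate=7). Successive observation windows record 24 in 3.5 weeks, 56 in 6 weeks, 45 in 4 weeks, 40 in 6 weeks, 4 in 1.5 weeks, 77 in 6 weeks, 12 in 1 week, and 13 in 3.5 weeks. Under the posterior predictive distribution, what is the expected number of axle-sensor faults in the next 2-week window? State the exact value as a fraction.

Total count: 24 + 56 + 45 + 40 + 4 + 77 + 12 + 13 = 271.
Total exposure: 3.5 + 6 + 4 + 6 + 1.5 + 6 + 1 + 3.5 = 31.5 weeks.
The Gamma prior is conjugate for the Poisson rate, so λ | data ~ Gamma(3+271, 7+31.5) = Gamma(274, 77/2).
Predictive mean over a 2-week window = T·E[λ|data] = 2·274/(77/2) = 1096/77.

1096/77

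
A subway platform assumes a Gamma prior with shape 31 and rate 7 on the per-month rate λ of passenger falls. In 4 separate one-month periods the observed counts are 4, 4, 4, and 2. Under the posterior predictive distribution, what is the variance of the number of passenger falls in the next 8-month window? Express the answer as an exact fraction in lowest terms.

Total count: 4 + 4 + 4 + 2 = 14.
Total exposure: 4 months.
The Gamma prior is conjugate for the Poisson rate, so λ | data ~ Gamma(31+14, 7+4) = Gamma(45, 11).
The posterior predictive for a window of length T is Negative Binomial with variance T·α'·(β'+T)/β'² = 8·45·19/121 = 6840/121.

6840/121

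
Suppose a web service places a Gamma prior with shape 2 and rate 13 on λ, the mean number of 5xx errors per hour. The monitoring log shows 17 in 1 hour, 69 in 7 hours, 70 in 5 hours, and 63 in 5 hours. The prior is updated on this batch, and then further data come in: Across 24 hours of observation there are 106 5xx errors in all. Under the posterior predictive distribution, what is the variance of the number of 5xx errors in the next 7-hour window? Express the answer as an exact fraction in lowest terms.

Total count: 17 + 69 + 70 + 63 = 219.
Total exposure: 1 + 7 + 5 + 5 = 18 hours.
After the first batch: Gamma(2 + 219, 13 + 18) = Gamma(221, 31).
Total count 106 over total exposure 24 hours.
After the second batch: Gamma(221 + 106, 31 + 24) = Gamma(327, 55).
The posterior predictive for a window of length T is Negative Binomial with variance T·α'·(β'+T)/β'² = 7·327·62/3025 = 141918/3025.

141918/3025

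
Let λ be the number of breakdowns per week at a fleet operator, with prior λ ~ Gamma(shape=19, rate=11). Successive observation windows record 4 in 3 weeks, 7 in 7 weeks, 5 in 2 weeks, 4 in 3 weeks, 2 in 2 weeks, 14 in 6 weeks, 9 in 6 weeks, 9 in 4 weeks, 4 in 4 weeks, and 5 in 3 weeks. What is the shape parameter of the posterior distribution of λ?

82

Total count: 4 + 7 + 5 + 4 + 2 + 14 + 9 + 9 + 4 + 5 = 63.
Total exposure: 3 + 7 + 2 + 3 + 2 + 6 + 6 + 4 + 4 + 3 = 40 weeks.
By Gamma–Poisson conjugacy, the posterior is Gamma(α + Σx, β + Σt) = Gamma(19 + 63, 11 + 40) = Gamma(82, 51).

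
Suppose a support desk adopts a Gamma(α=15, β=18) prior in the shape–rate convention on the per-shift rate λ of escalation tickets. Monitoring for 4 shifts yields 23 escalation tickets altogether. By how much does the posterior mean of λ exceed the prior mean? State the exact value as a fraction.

59/66

Total count 23 over total exposure 4 shifts.
Conjugate update: add total count to the shape and total exposure to the rate, giving Gamma(38, 22).
Posterior mean = 38/22 = 19/11; prior mean = 15/18 = 5/6. Difference = 19/11 − 5/6 = 59/66.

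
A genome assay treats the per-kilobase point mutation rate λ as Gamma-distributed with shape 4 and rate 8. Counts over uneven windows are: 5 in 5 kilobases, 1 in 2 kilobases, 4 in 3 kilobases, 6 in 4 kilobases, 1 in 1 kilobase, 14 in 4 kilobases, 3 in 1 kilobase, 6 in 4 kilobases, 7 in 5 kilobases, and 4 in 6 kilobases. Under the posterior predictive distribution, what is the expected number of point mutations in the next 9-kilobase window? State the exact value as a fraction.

Total count: 5 + 1 + 4 + 6 + 1 + 14 + 3 + 6 + 7 + 4 = 51.
Total exposure: 5 + 2 + 3 + 4 + 1 + 4 + 1 + 4 + 5 + 6 = 35 kilobases.
Gamma(α, β) with Poisson data over total exposure Σt gives posterior Gamma(α+Σx, β+Σt) = Gamma(55, 43).
Predictive mean over a 9-kilobase window = T·E[λ|data] = 9·55/43 = 495/43.

495/43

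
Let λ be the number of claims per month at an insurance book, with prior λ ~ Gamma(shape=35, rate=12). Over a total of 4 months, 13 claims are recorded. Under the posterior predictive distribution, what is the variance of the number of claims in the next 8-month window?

Total count 13 over total exposure 4 months.
Posterior: α' = 35 + 13 = 48, β' = 12 + 4 = 16.
The posterior predictive for a window of length T is Negative Binomial with variance T·α'·(β'+T)/β'² = 8·48·24/256 = 36.

36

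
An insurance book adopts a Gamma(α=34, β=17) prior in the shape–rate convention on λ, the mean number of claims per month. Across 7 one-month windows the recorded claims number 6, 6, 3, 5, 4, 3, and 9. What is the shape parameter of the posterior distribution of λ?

Total count: 6 + 6 + 3 + 5 + 4 + 3 + 9 = 36.
Total exposure: 7 months.
Conjugate update: add total count to the shape and total exposure to the rate, giving Gamma(70, 24).

70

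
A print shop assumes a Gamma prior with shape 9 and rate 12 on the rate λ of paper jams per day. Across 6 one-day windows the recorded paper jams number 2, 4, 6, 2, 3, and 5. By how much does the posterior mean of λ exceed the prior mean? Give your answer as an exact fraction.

35/36

Total count: 2 + 4 + 6 + 2 + 3 + 5 = 22.
Total exposure: 6 days.
The Gamma prior is conjugate for the Poisson rate, so λ | data ~ Gamma(9+22, 12+6) = Gamma(31, 18).
Posterior mean = 31/18 = 31/18; prior mean = 9/12 = 3/4. Difference = 31/18 − 3/4 = 35/36.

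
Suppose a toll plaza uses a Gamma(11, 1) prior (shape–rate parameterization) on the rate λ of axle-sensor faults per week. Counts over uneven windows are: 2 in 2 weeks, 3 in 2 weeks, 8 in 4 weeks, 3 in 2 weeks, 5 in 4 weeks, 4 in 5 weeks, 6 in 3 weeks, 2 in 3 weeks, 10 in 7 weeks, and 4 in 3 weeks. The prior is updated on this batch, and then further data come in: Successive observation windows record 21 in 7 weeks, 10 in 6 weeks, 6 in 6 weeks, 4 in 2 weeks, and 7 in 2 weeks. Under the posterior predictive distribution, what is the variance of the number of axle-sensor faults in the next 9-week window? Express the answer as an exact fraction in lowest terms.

64872/3481

Total count: 2 + 3 + 8 + 3 + 5 + 4 + 6 + 2 + 10 + 4 = 47.
Total exposure: 2 + 2 + 4 + 2 + 4 + 5 + 3 + 3 + 7 + 3 = 35 weeks.
After the first batch: Gamma(11 + 47, 1 + 35) = Gamma(58, 36).
Total count: 21 + 10 + 6 + 4 + 7 = 48.
Total exposure: 7 + 6 + 6 + 2 + 2 = 23 weeks.
After the second batch: Gamma(58 + 48, 36 + 23) = Gamma(106, 59).
The posterior predictive for a window of length T is Negative Binomial with variance T·α'·(β'+T)/β'² = 9·106·68/3481 = 64872/3481.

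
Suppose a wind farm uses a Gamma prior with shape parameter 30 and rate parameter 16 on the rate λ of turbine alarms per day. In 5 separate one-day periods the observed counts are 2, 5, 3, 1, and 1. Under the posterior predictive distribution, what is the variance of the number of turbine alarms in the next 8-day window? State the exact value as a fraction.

Total count: 2 + 5 + 3 + 1 + 1 = 12.
Total exposure: 5 days.
Posterior: α' = 30 + 12 = 42, β' = 16 + 5 = 21.
The posterior predictive for a window of length T is Negative Binomial with variance T·α'·(β'+T)/β'² = 8·42·29/441 = 464/21.

464/21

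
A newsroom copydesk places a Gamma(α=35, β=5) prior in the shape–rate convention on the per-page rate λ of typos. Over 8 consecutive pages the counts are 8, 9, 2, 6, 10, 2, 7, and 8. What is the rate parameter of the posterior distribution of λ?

13

Total count: 8 + 9 + 2 + 6 + 10 + 2 + 7 + 8 = 52.
Total exposure: 8 pages.
Gamma(α, β) with Poisson data over total exposure Σt gives posterior Gamma(α+Σx, β+Σt) = Gamma(87, 13).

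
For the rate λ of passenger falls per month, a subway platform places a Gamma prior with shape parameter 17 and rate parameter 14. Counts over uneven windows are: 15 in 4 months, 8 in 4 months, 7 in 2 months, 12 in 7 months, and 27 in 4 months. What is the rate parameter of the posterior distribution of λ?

35

Total count: 15 + 8 + 7 + 12 + 27 = 69.
Total exposure: 4 + 4 + 2 + 7 + 4 = 21 months.
Conjugate update: add total count to the shape and total exposure to the rate, giving Gamma(86, 35).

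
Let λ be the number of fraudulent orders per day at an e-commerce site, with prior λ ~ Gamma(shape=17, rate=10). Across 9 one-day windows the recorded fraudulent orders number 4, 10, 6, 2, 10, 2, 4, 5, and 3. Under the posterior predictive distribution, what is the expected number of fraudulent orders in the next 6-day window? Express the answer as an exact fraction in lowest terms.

Total count: 4 + 10 + 6 + 2 + 10 + 2 + 4 + 5 + 3 = 46.
Total exposure: 9 days.
Conjugate update: add total count to the shape and total exposure to the rate, giving Gamma(63, 19).
Predictive mean over a 6-day window = T·E[λ|data] = 6·63/19 = 378/19.

378/19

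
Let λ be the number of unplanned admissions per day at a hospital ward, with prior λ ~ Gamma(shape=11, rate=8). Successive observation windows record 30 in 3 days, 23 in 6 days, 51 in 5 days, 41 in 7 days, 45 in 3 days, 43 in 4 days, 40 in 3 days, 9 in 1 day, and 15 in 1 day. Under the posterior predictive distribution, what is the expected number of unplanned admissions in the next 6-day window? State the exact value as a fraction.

Total count: 30 + 23 + 51 + 41 + 45 + 43 + 40 + 9 + 15 = 297.
Total exposure: 3 + 6 + 5 + 7 + 3 + 4 + 3 + 1 + 1 = 33 days.
The Gamma prior is conjugate for the Poisson rate, so λ | data ~ Gamma(11+297, 8+33) = Gamma(308, 41).
Predictive mean over a 6-day window = T·E[λ|data] = 6·308/41 = 1848/41.

1848/41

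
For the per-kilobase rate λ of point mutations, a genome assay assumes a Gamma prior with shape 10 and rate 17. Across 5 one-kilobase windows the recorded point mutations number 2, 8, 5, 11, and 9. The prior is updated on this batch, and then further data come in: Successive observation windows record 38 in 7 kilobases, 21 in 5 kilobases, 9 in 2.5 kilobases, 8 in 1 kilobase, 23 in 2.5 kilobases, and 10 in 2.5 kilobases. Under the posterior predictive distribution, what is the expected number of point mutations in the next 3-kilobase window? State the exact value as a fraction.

Total count: 2 + 8 + 5 + 11 + 9 = 35.
Total exposure: 5 kilobases.
After the first batch: Gamma(10 + 35, 17 + 5) = Gamma(45, 22).
Total count: 38 + 21 + 9 + 8 + 23 + 10 = 109.
Total exposure: 7 + 5 + 2.5 + 1 + 2.5 + 2.5 = 20.5 kilobases.
After the second batch: Gamma(45 + 109, 22 + 20.5) = Gamma(154, 85/2).
Predictive mean over a 3-kilobase window = T·E[λ|data] = 3·154/(85/2) = 924/85.

924/85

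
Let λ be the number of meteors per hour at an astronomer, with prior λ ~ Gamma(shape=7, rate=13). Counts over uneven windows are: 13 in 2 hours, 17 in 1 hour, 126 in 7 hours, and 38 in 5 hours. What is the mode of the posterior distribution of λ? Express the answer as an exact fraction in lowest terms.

50/7

Total count: 13 + 17 + 126 + 38 = 194.
Total exposure: 2 + 1 + 7 + 5 = 15 hours.
Gamma(α, β) with Poisson data over total exposure Σt gives posterior Gamma(α+Σx, β+Σt) = Gamma(201, 28).
Posterior mode = (α'−1)/β' = 200/28 = 50/7.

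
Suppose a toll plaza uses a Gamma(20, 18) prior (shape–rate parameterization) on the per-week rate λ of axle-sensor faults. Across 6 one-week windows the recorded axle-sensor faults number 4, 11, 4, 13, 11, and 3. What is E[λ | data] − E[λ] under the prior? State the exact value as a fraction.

59/36

Total count: 4 + 11 + 4 + 13 + 11 + 3 = 46.
Total exposure: 6 weeks.
The Gamma prior is conjugate for the Poisson rate, so λ | data ~ Gamma(20+46, 18+6) = Gamma(66, 24).
Posterior mean = 66/24 = 11/4; prior mean = 20/18 = 10/9. Difference = 11/4 − 10/9 = 59/36.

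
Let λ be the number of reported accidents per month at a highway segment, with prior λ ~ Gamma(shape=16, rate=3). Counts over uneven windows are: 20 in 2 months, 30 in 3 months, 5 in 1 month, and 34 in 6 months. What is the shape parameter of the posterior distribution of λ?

Total count: 20 + 30 + 5 + 34 = 89.
Total exposure: 2 + 3 + 1 + 6 = 12 months.
Posterior: α' = 16 + 89 = 105, β' = 3 + 12 = 15.

105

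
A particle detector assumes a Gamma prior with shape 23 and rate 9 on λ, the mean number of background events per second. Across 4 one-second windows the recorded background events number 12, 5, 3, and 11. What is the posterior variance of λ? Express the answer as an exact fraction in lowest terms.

Total count: 12 + 5 + 3 + 11 = 31.
Total exposure: 4 seconds.
The Gamma prior is conjugate for the Poisson rate, so λ | data ~ Gamma(23+31, 9+4) = Gamma(54, 13).
Posterior variance = α'/β'² = 54/169.

54/169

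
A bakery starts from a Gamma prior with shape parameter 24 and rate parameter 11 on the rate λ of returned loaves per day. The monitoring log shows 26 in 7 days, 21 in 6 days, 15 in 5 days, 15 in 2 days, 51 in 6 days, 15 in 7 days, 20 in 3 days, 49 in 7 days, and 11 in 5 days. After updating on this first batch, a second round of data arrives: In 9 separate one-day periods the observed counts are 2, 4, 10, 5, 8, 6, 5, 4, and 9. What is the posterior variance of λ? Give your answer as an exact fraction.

Total count: 26 + 21 + 15 + 15 + 51 + 15 + 20 + 49 + 11 = 223.
Total exposure: 7 + 6 + 5 + 2 + 6 + 7 + 3 + 7 + 5 = 48 days.
After the first batch: Gamma(24 + 223, 11 + 48) = Gamma(247, 59).
Total count: 2 + 4 + 10 + 5 + 8 + 6 + 5 + 4 + 9 = 53.
Total exposure: 9 days.
After the second batch: Gamma(247 + 53, 59 + 9) = Gamma(300, 68).
Posterior variance = α'/β'² = 300/4624 = 75/1156.

75/1156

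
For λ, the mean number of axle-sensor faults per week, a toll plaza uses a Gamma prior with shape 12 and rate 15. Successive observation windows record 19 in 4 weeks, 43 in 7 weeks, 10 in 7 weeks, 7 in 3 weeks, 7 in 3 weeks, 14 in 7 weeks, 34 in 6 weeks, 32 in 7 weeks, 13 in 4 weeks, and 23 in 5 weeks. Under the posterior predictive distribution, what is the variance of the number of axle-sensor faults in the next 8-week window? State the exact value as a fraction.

Total count: 19 + 43 + 10 + 7 + 7 + 14 + 34 + 32 + 13 + 23 = 202.
Total exposure: 4 + 7 + 7 + 3 + 3 + 7 + 6 + 7 + 4 + 5 = 53 weeks.
Gamma(α, β) with Poisson data over total exposure Σt gives posterior Gamma(α+Σx, β+Σt) = Gamma(214, 68).
The posterior predictive for a window of length T is Negative Binomial with variance T·α'·(β'+T)/β'² = 8·214·76/4624 = 8132/289.

8132/289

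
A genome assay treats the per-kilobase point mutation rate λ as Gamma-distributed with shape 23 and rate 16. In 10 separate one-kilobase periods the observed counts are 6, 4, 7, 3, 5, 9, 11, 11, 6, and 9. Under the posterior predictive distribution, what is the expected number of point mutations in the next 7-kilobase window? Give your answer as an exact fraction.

Total count: 6 + 4 + 7 + 3 + 5 + 9 + 11 + 11 + 6 + 9 = 71.
Total exposure: 10 kilobases.
Conjugate update: add total count to the shape and total exposure to the rate, giving Gamma(94, 26).
Predictive mean over a 7-kilobase window = T·E[λ|data] = 7·94/26 = 329/13.

329/13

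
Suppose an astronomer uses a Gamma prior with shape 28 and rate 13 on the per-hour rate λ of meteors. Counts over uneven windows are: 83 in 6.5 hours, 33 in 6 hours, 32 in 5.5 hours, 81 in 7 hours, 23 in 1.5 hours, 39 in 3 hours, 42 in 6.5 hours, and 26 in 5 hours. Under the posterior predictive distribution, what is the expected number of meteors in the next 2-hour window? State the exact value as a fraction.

Total count: 83 + 33 + 32 + 81 + 23 + 39 + 42 + 26 = 359.
Total exposure: 6.5 + 6 + 5.5 + 7 + 1.5 + 3 + 6.5 + 5 = 41 hours.
The Gamma prior is conjugate for the Poisson rate, so λ | data ~ Gamma(28+359, 13+41) = Gamma(387, 54).
Predictive mean over a 2-hour window = T·E[λ|data] = 2·387/54 = 43/3.

43/3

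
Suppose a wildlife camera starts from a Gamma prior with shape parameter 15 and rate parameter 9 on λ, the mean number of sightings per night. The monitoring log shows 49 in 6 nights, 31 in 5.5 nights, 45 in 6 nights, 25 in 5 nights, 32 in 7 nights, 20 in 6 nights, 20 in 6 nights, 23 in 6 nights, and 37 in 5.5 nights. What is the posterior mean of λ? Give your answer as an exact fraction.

297/62

Total count: 49 + 31 + 45 + 25 + 32 + 20 + 20 + 23 + 37 = 282.
Total exposure: 6 + 5.5 + 6 + 5 + 7 + 6 + 6 + 6 + 5.5 = 53 nights.
Gamma(α, β) with Poisson data over total exposure Σt gives posterior Gamma(α+Σx, β+Σt) = Gamma(297, 62).
Posterior mean = α'/β' = 297/62.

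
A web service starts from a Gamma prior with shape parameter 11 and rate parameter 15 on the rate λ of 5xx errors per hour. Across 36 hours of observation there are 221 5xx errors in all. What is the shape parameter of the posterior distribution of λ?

232

Total count 221 over total exposure 36 hours.
Posterior: α' = 11 + 221 = 232, β' = 15 + 36 = 51.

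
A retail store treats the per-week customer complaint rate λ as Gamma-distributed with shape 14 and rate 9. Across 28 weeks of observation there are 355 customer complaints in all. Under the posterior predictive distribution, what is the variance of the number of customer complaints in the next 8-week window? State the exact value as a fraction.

132840/1369

Total count 355 over total exposure 28 weeks.
The Gamma prior is conjugate for the Poisson rate, so λ | data ~ Gamma(14+355, 9+28) = Gamma(369, 37).
The posterior predictive for a window of length T is Negative Binomial with variance T·α'·(β'+T)/β'² = 8·369·45/1369 = 132840/1369.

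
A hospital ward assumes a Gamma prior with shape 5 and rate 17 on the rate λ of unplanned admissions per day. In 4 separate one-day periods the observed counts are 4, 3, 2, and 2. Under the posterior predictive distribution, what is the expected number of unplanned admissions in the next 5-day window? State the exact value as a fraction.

Total count: 4 + 3 + 2 + 2 = 11.
Total exposure: 4 days.
Gamma(α, β) with Poisson data over total exposure Σt gives posterior Gamma(α+Σx, β+Σt) = Gamma(16, 21).
Predictive mean over a 5-day window = T·E[λ|data] = 5·16/21 = 80/21.

80/21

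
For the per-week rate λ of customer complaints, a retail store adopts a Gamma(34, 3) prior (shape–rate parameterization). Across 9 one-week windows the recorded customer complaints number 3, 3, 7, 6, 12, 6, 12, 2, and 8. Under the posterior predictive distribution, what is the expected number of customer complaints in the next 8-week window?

Total count: 3 + 3 + 7 + 6 + 12 + 6 + 12 + 2 + 8 = 59.
Total exposure: 9 weeks.
The Gamma prior is conjugate for the Poisson rate, so λ | data ~ Gamma(34+59, 3+9) = Gamma(93, 12).
Predictive mean over an 8-week window = T·E[λ|data] = 8·93/12 = 62.

62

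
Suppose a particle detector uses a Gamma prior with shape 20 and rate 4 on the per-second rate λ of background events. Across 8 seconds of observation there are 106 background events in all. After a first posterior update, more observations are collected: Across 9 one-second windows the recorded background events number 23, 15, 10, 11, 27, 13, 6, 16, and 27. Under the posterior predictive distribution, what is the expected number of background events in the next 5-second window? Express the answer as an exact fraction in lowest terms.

Total count 106 over total exposure 8 seconds.
After the first batch: Gamma(20 + 106, 4 + 8) = Gamma(126, 12).
Total count: 23 + 15 + 10 + 11 + 27 + 13 + 6 + 16 + 27 = 148.
Total exposure: 9 seconds.
After the second batch: Gamma(126 + 148, 12 + 9) = Gamma(274, 21).
Predictive mean over a 5-second window = T·E[λ|data] = 5·274/21 = 1370/21.

1370/21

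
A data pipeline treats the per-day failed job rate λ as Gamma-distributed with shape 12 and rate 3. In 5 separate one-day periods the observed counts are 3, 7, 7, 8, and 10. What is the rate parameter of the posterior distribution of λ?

Total count: 3 + 7 + 7 + 8 + 10 = 35.
Total exposure: 5 days.
By Gamma–Poisson conjugacy, the posterior is Gamma(α + Σx, β + Σt) = Gamma(12 + 35, 3 + 5) = Gamma(47, 8).

8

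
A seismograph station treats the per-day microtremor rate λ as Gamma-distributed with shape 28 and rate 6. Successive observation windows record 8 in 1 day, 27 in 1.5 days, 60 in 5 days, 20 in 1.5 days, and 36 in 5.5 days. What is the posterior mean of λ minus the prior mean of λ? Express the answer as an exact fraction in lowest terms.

Total count: 8 + 27 + 60 + 20 + 36 = 151.
Total exposure: 1 + 1.5 + 5 + 1.5 + 5.5 = 14.5 days.
The Gamma prior is conjugate for the Poisson rate, so λ | data ~ Gamma(28+151, 6+14.5) = Gamma(179, 41/2).
Posterior mean = 179/(41/2) = 358/41; prior mean = 28/6 = 14/3. Difference = 358/41 − 14/3 = 500/123.

500/123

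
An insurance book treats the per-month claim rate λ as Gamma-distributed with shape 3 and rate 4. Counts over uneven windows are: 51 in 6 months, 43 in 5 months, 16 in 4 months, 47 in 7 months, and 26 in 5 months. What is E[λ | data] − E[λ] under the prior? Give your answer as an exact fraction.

Total count: 51 + 43 + 16 + 47 + 26 = 183.
Total exposure: 6 + 5 + 4 + 7 + 5 = 27 months.
Posterior: α' = 3 + 183 = 186, β' = 4 + 27 = 31.
Posterior mean = 186/31 = 6; prior mean = 3/4 = 3/4. Difference = 6 − 3/4 = 21/4.

21/4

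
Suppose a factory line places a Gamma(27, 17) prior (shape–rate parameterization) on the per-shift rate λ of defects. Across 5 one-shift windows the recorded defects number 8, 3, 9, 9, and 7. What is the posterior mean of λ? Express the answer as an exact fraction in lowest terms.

63/22

Total count: 8 + 3 + 9 + 9 + 7 = 36.
Total exposure: 5 shifts.
Gamma(α, β) with Poisson data over total exposure Σt gives posterior Gamma(α+Σx, β+Σt) = Gamma(63, 22).
Posterior mean = α'/β' = 63/22.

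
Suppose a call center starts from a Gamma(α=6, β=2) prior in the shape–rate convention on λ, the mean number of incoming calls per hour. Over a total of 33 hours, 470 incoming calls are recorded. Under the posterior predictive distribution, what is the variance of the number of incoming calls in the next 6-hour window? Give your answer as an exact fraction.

Total count 470 over total exposure 33 hours.
Gamma(α, β) with Poisson data over total exposure Σt gives posterior Gamma(α+Σx, β+Σt) = Gamma(476, 35).
The posterior predictive for a window of length T is Negative Binomial with variance T·α'·(β'+T)/β'² = 6·476·41/1225 = 16728/175.

16728/175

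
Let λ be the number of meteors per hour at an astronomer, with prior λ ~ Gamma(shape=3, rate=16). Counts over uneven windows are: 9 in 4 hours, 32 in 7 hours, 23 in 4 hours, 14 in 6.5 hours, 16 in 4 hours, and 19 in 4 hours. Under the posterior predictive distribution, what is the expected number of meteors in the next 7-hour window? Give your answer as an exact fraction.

Total count: 9 + 32 + 23 + 14 + 16 + 19 = 113.
Total exposure: 4 + 7 + 4 + 6.5 + 4 + 4 = 29.5 hours.
By Gamma–Poisson conjugacy, the posterior is Gamma(α + Σx, β + Σt) = Gamma(3 + 113, 16 + 29.5) = Gamma(116, 91/2).
Predictive mean over a 7-hour window = T·E[λ|data] = 7·116/(91/2) = 232/13.

232/13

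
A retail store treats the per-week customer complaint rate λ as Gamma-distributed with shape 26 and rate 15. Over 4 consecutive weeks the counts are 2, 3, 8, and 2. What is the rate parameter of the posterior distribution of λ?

Total count: 2 + 3 + 8 + 2 = 15.
Total exposure: 4 weeks.
Gamma(α, β) with Poisson data over total exposure Σt gives posterior Gamma(α+Σx, β+Σt) = Gamma(41, 19).

19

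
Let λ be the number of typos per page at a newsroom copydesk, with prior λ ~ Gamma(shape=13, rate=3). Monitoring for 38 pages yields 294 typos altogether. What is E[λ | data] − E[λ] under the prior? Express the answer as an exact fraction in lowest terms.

Total count 294 over total exposure 38 pages.
By Gamma–Poisson conjugacy, the posterior is Gamma(α + Σx, β + Σt) = Gamma(13 + 294, 3 + 38) = Gamma(307, 41).
Posterior mean = 307/41 = 307/41; prior mean = 13/3 = 13/3. Difference = 307/41 − 13/3 = 388/123.

388/123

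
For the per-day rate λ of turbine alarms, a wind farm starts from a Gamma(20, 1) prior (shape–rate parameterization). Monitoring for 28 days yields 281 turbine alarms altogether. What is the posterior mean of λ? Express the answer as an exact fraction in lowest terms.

301/29

Total count 281 over total exposure 28 days.
The Gamma prior is conjugate for the Poisson rate, so λ | data ~ Gamma(20+281, 1+28) = Gamma(301, 29).
Posterior mean = α'/β' = 301/29.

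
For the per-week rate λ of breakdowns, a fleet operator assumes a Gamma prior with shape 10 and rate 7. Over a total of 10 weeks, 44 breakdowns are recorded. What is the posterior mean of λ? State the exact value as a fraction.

54/17

Total count 44 over total exposure 10 weeks.
The Gamma prior is conjugate for the Poisson rate, so λ | data ~ Gamma(10+44, 7+10) = Gamma(54, 17).
Posterior mean = α'/β' = 54/17.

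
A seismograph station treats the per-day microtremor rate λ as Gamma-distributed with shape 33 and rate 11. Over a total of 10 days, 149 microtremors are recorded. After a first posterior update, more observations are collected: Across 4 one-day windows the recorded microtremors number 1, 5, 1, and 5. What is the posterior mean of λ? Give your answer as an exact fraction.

194/25

Total count 149 over total exposure 10 days.
After the first batch: Gamma(33 + 149, 11 + 10) = Gamma(182, 21).
Total count: 1 + 5 + 1 + 5 = 12.
Total exposure: 4 days.
After the second batch: Gamma(182 + 12, 21 + 4) = Gamma(194, 25).
Posterior mean = α'/β' = 194/25.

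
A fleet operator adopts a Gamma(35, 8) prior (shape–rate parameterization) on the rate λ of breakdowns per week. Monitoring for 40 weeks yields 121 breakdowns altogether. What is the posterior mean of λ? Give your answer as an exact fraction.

Total count 121 over total exposure 40 weeks.
The Gamma prior is conjugate for the Poisson rate, so λ | data ~ Gamma(35+121, 8+40) = Gamma(156, 48).
Posterior mean = α'/β' = 156/48 = 13/4.

13/4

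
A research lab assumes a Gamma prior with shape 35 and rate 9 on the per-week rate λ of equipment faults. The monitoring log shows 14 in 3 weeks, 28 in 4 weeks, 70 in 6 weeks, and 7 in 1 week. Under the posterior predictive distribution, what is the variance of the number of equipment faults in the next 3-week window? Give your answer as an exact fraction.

12012/529

Total count: 14 + 28 + 70 + 7 = 119.
Total exposure: 3 + 4 + 6 + 1 = 14 weeks.
The Gamma prior is conjugate for the Poisson rate, so λ | data ~ Gamma(35+119, 9+14) = Gamma(154, 23).
The posterior predictive for a window of length T is Negative Binomial with variance T·α'·(β'+T)/β'² = 3·154·26/529 = 12012/529.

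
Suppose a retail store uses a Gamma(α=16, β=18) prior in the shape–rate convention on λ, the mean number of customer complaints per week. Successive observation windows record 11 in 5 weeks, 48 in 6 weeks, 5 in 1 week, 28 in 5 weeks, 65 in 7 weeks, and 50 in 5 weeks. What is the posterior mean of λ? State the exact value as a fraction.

223/47

Total count: 11 + 48 + 5 + 28 + 65 + 50 = 207.
Total exposure: 5 + 6 + 1 + 5 + 7 + 5 = 29 weeks.
By Gamma–Poisson conjugacy, the posterior is Gamma(α + Σx, β + Σt) = Gamma(16 + 207, 18 + 29) = Gamma(223, 47).
Posterior mean = α'/β' = 223/47.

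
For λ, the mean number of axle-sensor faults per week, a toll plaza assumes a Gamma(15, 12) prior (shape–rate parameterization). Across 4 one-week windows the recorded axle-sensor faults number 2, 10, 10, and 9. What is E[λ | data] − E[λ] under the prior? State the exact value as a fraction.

Total count: 2 + 10 + 10 + 9 = 31.
Total exposure: 4 weeks.
Conjugate update: add total count to the shape and total exposure to the rate, giving Gamma(46, 16).
Posterior mean = 46/16 = 23/8; prior mean = 15/12 = 5/4. Difference = 23/8 − 5/4 = 13/8.

13/8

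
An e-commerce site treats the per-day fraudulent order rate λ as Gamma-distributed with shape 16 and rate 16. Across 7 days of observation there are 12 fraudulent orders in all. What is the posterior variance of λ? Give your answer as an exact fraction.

Total count 12 over total exposure 7 days.
Gamma(α, β) with Poisson data over total exposure Σt gives posterior Gamma(α+Σx, β+Σt) = Gamma(28, 23).
Posterior variance = α'/β'² = 28/529.

28/529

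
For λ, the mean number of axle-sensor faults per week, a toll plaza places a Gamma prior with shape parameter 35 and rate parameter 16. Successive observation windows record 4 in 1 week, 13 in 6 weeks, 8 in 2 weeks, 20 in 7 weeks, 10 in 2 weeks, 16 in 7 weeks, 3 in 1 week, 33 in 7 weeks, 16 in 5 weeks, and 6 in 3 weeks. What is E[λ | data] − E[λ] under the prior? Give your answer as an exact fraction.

Total count: 4 + 13 + 8 + 20 + 10 + 16 + 3 + 33 + 16 + 6 = 129.
Total exposure: 1 + 6 + 2 + 7 + 2 + 7 + 1 + 7 + 5 + 3 = 41 weeks.
Gamma(α, β) with Poisson data over total exposure Σt gives posterior Gamma(α+Σx, β+Σt) = Gamma(164, 57).
Posterior mean = 164/57 = 164/57; prior mean = 35/16 = 35/16. Difference = 164/57 − 35/16 = 629/912.

629/912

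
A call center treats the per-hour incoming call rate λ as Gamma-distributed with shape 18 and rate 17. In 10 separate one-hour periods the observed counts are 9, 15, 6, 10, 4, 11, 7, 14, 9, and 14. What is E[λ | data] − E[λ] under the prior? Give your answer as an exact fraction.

Total count: 9 + 15 + 6 + 10 + 4 + 11 + 7 + 14 + 9 + 14 = 99.
Total exposure: 10 hours.
Gamma(α, β) with Poisson data over total exposure Σt gives posterior Gamma(α+Σx, β+Σt) = Gamma(117, 27).
Posterior mean = 117/27 = 13/3; prior mean = 18/17 = 18/17. Difference = 13/3 − 18/17 = 167/51.

167/51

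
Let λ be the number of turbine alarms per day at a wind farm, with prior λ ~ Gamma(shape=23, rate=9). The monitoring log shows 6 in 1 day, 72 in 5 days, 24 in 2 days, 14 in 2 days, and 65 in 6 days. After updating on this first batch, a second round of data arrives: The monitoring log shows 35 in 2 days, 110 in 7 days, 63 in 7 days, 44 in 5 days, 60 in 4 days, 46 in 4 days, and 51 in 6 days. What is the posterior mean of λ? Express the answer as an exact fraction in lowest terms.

Total count: 6 + 72 + 24 + 14 + 65 = 181.
Total exposure: 1 + 5 + 2 + 2 + 6 = 16 days.
After the first batch: Gamma(23 + 181, 9 + 16) = Gamma(204, 25).
Total count: 35 + 110 + 63 + 44 + 60 + 46 + 51 = 409.
Total exposure: 2 + 7 + 7 + 5 + 4 + 4 + 6 = 35 days.
After the second batch: Gamma(204 + 409, 25 + 35) = Gamma(613, 60).
Posterior mean = α'/β' = 613/60.

613/60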